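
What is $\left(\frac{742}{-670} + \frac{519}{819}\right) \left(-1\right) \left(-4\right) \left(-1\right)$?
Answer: $\frac{173312}{91455} \approx 1.8951$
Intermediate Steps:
$\left(\frac{742}{-670} + \frac{519}{819}\right) \left(-1\right) \left(-4\right) \left(-1\right) = \left(742 \left(- \frac{1}{670}\right) + 519 \cdot \frac{1}{819}\right) 4 \left(-1\right) = \left(- \frac{371}{335} + \frac{173}{273}\right) \left(-4\right) = \left(- \frac{43328}{91455}\right) \left(-4\right) = \frac{173312}{91455}$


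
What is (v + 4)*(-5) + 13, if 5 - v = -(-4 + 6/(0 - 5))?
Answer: -6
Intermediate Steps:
v = -⅕ (v = 5 - (-1)*(-4 + 6/(0 - 5)) = 5 - (-1)*(-4 + 6/(-5)) = 5 - (-1)*(-4 + 6*(-⅕)) = 5 - (-1)*(-4 - 6/5) = 5 - (-1)*(-26)/5 = 5 - 1*26/5 = 5 - 26/5 = -⅕ ≈ -0.20000)
(v + 4)*(-5) + 13 = (-⅕ + 4)*(-5) + 13 = (19/5)*(-5) + 13 = -19 + 13 = -6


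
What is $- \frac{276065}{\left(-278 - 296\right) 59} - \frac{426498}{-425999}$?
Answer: $\frac{18863885029}{2060983162} \approx 9.1529$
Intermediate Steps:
$- \frac{276065}{\left(-278 - 296\right) 59} - \frac{426498}{-425999} = - \frac{276065}{\left(-574\right) 59} - - \frac{426498}{425999} = - \frac{276065}{-33866} + \frac{426498}{425999} = \left(-276065\right) \left(- \frac{1}{33866}\right) + \frac{426498}{425999} = \frac{276065}{33866} + \frac{426498}{425999} = \frac{18863885029}{2060983162}$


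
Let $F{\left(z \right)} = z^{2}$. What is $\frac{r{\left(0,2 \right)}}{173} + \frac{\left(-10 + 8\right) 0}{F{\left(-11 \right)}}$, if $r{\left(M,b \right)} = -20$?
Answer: $- \frac{20}{173} \approx -0.11561$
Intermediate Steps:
$\frac{r{\left(0,2 \right)}}{173} + \frac{\left(-10 + 8\right) 0}{F{\left(-11 \right)}} = - \frac{20}{173} + \frac{\left(-10 + 8\right) 0}{\left(-11\right)^{2}} = \left(-20\right) \frac{1}{173} + \frac{\left(-2\right) 0}{121} = - \frac{20}{173} + 0 \cdot \frac{1}{121} = - \frac{20}{173} + 0 = - \frac{20}{173}$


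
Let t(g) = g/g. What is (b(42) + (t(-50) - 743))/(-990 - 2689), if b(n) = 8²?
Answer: 678/3679 ≈ 0.18429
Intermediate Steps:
t(g) = 1
b(n) = 64
(b(42) + (t(-50) - 743))/(-990 - 2689) = (64 + (1 - 743))/(-990 - 2689) = (64 - 742)/(-3679) = -678*(-1/3679) = 678/3679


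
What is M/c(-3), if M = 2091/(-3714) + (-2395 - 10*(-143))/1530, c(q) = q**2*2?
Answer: -56527/852363 ≈ -0.066318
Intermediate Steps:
c(q) = 2*q**2
M = -113054/94707 (M = 2091*(-1/3714) + (-2395 + 1430)*(1/1530) = -697/1238 - 965*1/1530 = -697/1238 - 193/306 = -113054/94707 ≈ -1.1937)
M/c(-3) = -113054/(94707*(2*(-3)**2)) = -113054/(94707*(2*9)) = -113054/94707/18 = -113054/94707*1/18 = -56527/852363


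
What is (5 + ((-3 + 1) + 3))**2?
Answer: 36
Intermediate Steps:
(5 + ((-3 + 1) + 3))**2 = (5 + (-2 + 3))**2 = (5 + 1)**2 = 6**2 = 36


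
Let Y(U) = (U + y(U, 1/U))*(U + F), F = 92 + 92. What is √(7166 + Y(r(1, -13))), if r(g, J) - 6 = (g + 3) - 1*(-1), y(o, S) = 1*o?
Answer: 8*√179 ≈ 107.03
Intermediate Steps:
F = 184
y(o, S) = o
r(g, J) = 10 + g (r(g, J) = 6 + ((g + 3) - 1*(-1)) = 6 + ((3 + g) + 1) = 6 + (4 + g) = 10 + g)
Y(U) = 2*U*(184 + U) (Y(U) = (U + U)*(U + 184) = (2*U)*(184 + U) = 2*U*(184 + U))
√(7166 + Y(r(1, -13))) = √(7166 + 2*(10 + 1)*(184 + (10 + 1))) = √(7166 + 2*11*(184 + 11)) = √(7166 + 2*11*195) = √(7166 + 4290) = √11456 = 8*√179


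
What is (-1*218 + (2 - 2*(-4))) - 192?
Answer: -400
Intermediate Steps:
(-1*218 + (2 - 2*(-4))) - 192 = (-218 + (2 + 8)) - 192 = (-218 + 10) - 192 = -208 - 192 = -400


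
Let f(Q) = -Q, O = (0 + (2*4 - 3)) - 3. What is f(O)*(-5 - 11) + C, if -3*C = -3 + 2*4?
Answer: 91/3 ≈ 30.333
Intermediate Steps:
O = 2 (O = (0 + (8 - 3)) - 3 = (0 + 5) - 3 = 5 - 3 = 2)
C = -5/3 (C = -(-3 + 2*4)/3 = -(-3 + 8)/3 = -⅓*5 = -5/3 ≈ -1.6667)
f(O)*(-5 - 11) + C = (-1*2)*(-5 - 11) - 5/3 = -2*(-16) - 5/3 = 32 - 5/3 = 91/3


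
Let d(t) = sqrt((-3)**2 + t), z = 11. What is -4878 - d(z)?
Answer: -4878 - 2*sqrt(5) ≈ -4882.5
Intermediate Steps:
d(t) = sqrt(9 + t)
-4878 - d(z) = -4878 - sqrt(9 + 11) = -4878 - sqrt(20) = -4878 - 2*sqrt(5)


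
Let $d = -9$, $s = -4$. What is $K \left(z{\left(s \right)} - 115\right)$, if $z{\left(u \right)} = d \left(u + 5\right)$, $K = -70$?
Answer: $8680$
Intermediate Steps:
$z{\left(u \right)} = -45 - 9 u$ ($z{\left(u \right)} = - 9 \left(u + 5\right) = - 9 \left(5 + u\right) = -45 - 9 u$)
$K \left(z{\left(s \right)} - 115\right) = - 70 \left(\left(-45 - -36\right) - 115\right) = - 70 \left(\left(-45 + 36\right) - 115\right) = - 70 \left(-9 - 115\right) = \left(-70\right) \left(-124\right) = 8680$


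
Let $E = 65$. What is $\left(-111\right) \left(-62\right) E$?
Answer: $447330$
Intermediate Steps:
$\left(-111\right) \left(-62\right) E = \left(-111\right) \left(-62\right) 65 = 6882 \cdot 65 = 447330$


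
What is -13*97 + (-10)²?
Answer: -1161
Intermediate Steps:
-13*97 + (-10)² = -1261 + 100 = -1161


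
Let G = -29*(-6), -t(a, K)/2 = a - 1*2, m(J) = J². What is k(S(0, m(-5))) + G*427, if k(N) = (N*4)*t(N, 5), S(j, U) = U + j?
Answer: 69698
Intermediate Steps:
t(a, K) = 4 - 2*a (t(a, K) = -2*(a - 1*2) = -2*(a - 2) = -2*(-2 + a) = 4 - 2*a)
k(N) = 4*N*(4 - 2*N) (k(N) = (N*4)*(4 - 2*N) = (4*N)*(4 - 2*N) = 4*N*(4 - 2*N))
G = 174
k(S(0, m(-5))) + G*427 = 8*((-5)² + 0)*(2 - ((-5)² + 0)) + 174*427 = 8*(25 + 0)*(2 - (25 + 0)) + 74298 = 8*25*(2 - 1*25) + 74298 = 8*25*(2 - 25) + 74298 = 8*25*(-23) + 74298 = -4600 + 74298 = 69698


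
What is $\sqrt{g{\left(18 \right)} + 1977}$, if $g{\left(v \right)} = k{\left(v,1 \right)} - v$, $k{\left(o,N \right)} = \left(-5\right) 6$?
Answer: $\sqrt{1929} \approx 43.92$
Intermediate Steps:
$k{\left(o,N \right)} = -30$
$g{\left(v \right)} = -30 - v$
$\sqrt{g{\left(18 \right)} + 1977} = \sqrt{\left(-30 - 18\right) + 1977} = \sqrt{-48 + 1977} = \sqrt{1929}$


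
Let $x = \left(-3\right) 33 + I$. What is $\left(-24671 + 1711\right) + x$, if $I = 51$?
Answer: $-23008$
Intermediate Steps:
$x = -48$ ($x = \left(-3\right) 33 + 51 = -99 + 51 = -48$)
$\left(-24671 + 1711\right) + x = \left(-24671 + 1711\right) - 48 = -22960 - 48 = -23008$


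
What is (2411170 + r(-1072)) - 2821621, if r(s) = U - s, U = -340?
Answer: -409719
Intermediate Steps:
r(s) = -340 - s
(2411170 + r(-1072)) - 2821621 = (2411170 + (-340 - 1*(-1072))) - 2821621 = (2411170 + (-340 + 1072)) - 2821621 = (2411170 + 732) - 2821621 = 2411902 - 2821621 = -409719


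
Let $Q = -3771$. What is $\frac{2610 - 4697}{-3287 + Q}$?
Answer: $\frac{2087}{7058} \approx 0.29569$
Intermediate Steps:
$\frac{2610 - 4697}{-3287 + Q} = \frac{2610 - 4697}{-3287 - 3771} = - \frac{2087}{-7058} = \left(-2087\right) \left(- \frac{1}{7058}\right) = \frac{2087}{7058}$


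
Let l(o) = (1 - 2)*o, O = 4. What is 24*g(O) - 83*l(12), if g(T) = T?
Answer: 1092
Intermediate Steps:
l(o) = -o
24*g(O) - 83*l(12) = 24*4 - (-83)*12 = 96 - 83*(-12) = 96 + 996 = 1092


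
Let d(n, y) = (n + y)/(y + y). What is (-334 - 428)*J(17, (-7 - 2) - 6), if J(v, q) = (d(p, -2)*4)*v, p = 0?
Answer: -25908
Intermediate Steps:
d(n, y) = (n + y)/(2*y) (d(n, y) = (n + y)/((2*y)) = (n + y)*(1/(2*y)) = (n + y)/(2*y))
J(v, q) = 2*v (J(v, q) = (((½)*(0 - 2)/(-2))*4)*v = (((½)*(-½)*(-2))*4)*v = ((½)*4)*v = 2*v)
(-334 - 428)*J(17, (-7 - 2) - 6) = (-334 - 428)*(2*17) = -762*34 = -25908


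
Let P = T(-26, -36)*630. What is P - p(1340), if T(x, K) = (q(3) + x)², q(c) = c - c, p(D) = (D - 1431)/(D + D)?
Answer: 1141358491/2680 ≈ 4.2588e+5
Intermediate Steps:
p(D) = (-1431 + D)/(2*D) (p(D) = (-1431 + D)/((2*D)) = (-1431 + D)*(1/(2*D)) = (-1431 + D)/(2*D))
q(c) = 0
T(x, K) = x² (T(x, K) = (0 + x)² = x²)
P = 425880 (P = (-26)²*630 = 676*630 = 425880)
P - p(1340) = 425880 - (-1431 + 1340)/(2*1340) = 425880 - (-91)/(2*1340) = 425880 - 1*(-91/2680) = 425880 + 91/2680 = 1141358491/2680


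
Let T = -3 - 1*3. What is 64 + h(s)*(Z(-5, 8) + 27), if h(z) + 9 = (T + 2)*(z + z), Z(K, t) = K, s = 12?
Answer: -2246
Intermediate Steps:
T = -6 (T = -3 - 3 = -6)
h(z) = -9 - 8*z (h(z) = -9 + (-6 + 2)*(z + z) = -9 - 8*z)
64 + h(s)*(Z(-5, 8) + 27) = 64 + (-9 - 8*12)*(-5 + 27) = 64 + (-9 - 96)*22 = 64 - 105*22 = 64 - 2310 = -2246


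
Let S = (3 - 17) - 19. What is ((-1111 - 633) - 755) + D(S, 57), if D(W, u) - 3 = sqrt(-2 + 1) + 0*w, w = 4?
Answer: -2496 + I ≈ -2496.0 + 1.0*I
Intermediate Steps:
S = -33 (S = -14 - 19 = -33)
D(W, u) = 3 + I (D(W, u) = 3 + (sqrt(-2 + 1) + 0*4) = 3 + (sqrt(-1) + 0) = 3 + (I + 0) = 3 + I)
((-1111 - 633) - 755) + D(S, 57) = ((-1111 - 633) - 755) + (3 + I) = (-1744 - 755) + (3 + I) = -2499 + (3 + I) = -2496 + I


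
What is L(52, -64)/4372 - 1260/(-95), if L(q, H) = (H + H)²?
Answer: 353260/20767 ≈ 17.011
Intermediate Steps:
L(q, H) = 4*H² (L(q, H) = (2*H)² = 4*H²)
L(52, -64)/4372 - 1260/(-95) = (4*(-64)²)/4372 - 1260/(-95) = (4*4096)*(1/4372) - 1260*(-1/95) = 16384*(1/4372) + 252/19 = 4096/1093 + 252/19 = 353260/20767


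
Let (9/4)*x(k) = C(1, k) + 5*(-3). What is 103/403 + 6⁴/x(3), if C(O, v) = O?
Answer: -586853/2821 ≈ -208.03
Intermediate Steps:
x(k) = -56/9 (x(k) = 4*(1 + 5*(-3))/9 = 4*(1 - 15)/9 = (4/9)*(-14) = -56/9)
103/403 + 6⁴/x(3) = 103/403 + 6⁴/(-56/9) = 103*(1/403) + 1296*(-9/56) = 103/403 - 1458/7 = -586853/2821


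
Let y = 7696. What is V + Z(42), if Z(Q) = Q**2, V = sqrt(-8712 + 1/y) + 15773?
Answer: 17537 + I*sqrt(32249872031)/1924 ≈ 17537.0 + 93.338*I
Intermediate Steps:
V = 15773 + I*sqrt(32249872031)/1924 (V = sqrt(-8712 + 1/7696) + 15773 = sqrt(-67047551/7696) + 15773 = I*sqrt(32249872031)/1924 + 15773 = 15773 + I*sqrt(32249872031)/1924 ≈ 15773.0 + 93.338*I)
V + Z(42) = (15773 + I*sqrt(32249872031)/1924) + 42**2 = (15773 + I*sqrt(32249872031)/1924) + 1764 = 17537 + I*sqrt(32249872031)/1924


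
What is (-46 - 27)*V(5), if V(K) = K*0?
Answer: 0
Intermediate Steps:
V(K) = 0
(-46 - 27)*V(5) = (-46 - 27)*0 = -73*0 = 0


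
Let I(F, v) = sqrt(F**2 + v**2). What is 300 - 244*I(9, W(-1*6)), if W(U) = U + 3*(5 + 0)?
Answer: 300 - 2196*sqrt(2) ≈ -2805.6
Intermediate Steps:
W(U) = 15 + U (W(U) = U + 3*5 = U + 15 = 15 + U)
300 - 244*I(9, W(-1*6)) = 300 - 244*sqrt(9**2 + (15 - 1*6)**2) = 300 - 244*sqrt(81 + (15 - 6)**2) = 300 - 244*sqrt(81 + 9**2) = 300 - 244*sqrt(81 + 81) = 300 - 2196*sqrt(2)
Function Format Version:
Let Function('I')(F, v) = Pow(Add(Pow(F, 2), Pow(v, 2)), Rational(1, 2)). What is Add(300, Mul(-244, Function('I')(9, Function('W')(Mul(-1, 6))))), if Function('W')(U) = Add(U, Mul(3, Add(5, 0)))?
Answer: Add(300, Mul(-2196, Pow(2, Rational(1, 2)))) ≈ -2805.6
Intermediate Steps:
Function('W')(U) = Add(15, U) (Function('W')(U) = Add(U, Mul(3, 5)) = Add(U, 15) = Add(15, U))
Add(300, Mul(-244, Function('I')(9, Function('W')(Mul(-1, 6))))) = Add(300, Mul(-244, Pow(Add(Pow(9, 2), Pow(Add(15, Mul(-1, 6)), 2)), Rational(1, 2)))) = Add(300, Mul(-244, Pow(Add(81, Pow(Add(15, -6), 2)), Rational(1, 2)))) = Add(300, Mul(-244, Pow(Add(81, Pow(9, 2)), Rational(1, 2)))) = Add(300, Mul(-244, Pow(Add(81, 81), Rational(1, 2)))) = Add(300, Mul(-244, Pow(162, Rational(1, 2)))) = Add(300, Mul(-244, Mul(9, Pow(2, Rational(1, 2))))) = Add(300, Mul(-2196, Pow(2, Rational(1, 2))))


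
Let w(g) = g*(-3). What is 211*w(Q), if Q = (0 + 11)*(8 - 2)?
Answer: -41778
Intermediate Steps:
Q = 66 (Q = 11*6 = 66)
w(g) = -3*g
211*w(Q) = 211*(-3*66) = 211*(-198) = -41778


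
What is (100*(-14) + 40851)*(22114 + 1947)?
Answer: 949230511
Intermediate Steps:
(100*(-14) + 40851)*(22114 + 1947) = (-1400 + 40851)*24061 = 39451*24061 = 949230511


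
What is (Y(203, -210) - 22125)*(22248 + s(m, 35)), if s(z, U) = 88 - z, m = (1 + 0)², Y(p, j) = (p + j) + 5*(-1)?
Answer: -494429895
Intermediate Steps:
Y(p, j) = -5 + j + p (Y(p, j) = (j + p) - 5 = -5 + j + p)
m = 1 (m = 1² = 1)
(Y(203, -210) - 22125)*(22248 + s(m, 35)) = ((-5 - 210 + 203) - 22125)*(22248 + (88 - 1*1)) = (-12 - 22125)*(22248 + (88 - 1)) = -22137*(22248 + 87) = -22137*22335 = -494429895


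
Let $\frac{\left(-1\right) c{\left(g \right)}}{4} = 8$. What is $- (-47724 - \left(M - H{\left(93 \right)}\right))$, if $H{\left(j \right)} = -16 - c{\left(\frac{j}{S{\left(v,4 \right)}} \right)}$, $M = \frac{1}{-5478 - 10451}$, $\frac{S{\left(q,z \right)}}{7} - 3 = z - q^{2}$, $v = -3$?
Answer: $\frac{759940731}{15929} \approx 47708.0$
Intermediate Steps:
$S{\left(q,z \right)} = 21 - 7 q^{2} + 7 z$ ($S{\left(q,z \right)} = 21 + 7 \left(z - q^{2}\right) = 21 - \left(- 7 z + 7 q^{2}\right) = 21 - 7 q^{2} + 7 z$)
$c{\left(g \right)} = -32$ ($c{\left(g \right)} = \left(-4\right) 8 = -32$)
$M = - \frac{1}{15929}$ ($M = \frac{1}{-15929} = - \frac{1}{15929} \approx -6.2779 \cdot 10^{-5}$)
$H{\left(j \right)} = 16$ ($H{\left(j \right)} = -16 - -32 = -16 + 32 = 16$)
$- (-47724 - \left(M - H{\left(93 \right)}\right)) = - (-47724 + \left(16 - - \frac{1}{15929}\right)) = - (-47724 + \left(16 + \frac{1}{15929}\right)) = - (-47724 + \frac{254865}{15929}) = \left(-1\right) \left(- \frac{759940731}{15929}\right) = \frac{759940731}{15929}$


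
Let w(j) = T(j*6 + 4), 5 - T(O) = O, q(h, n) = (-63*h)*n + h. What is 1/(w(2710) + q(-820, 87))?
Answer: 1/4477341 ≈ 2.2335e-7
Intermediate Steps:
q(h, n) = h - 63*h*n (q(h, n) = -63*h*n + h = h - 63*h*n)
T(O) = 5 - O
w(j) = 1 - 6*j (w(j) = 5 - (j*6 + 4) = 5 - (6*j + 4) = 5 - (4 + 6*j) = 5 + (-4 - 6*j) = 1 - 6*j)
1/(w(2710) + q(-820, 87)) = 1/((1 - 6*2710) - 820*(1 - 63*87)) = 1/((1 - 16260) - 820*(1 - 5481)) = 1/(-16259 - 820*(-5480)) = 1/(-16259 + 4493600) = 1/4477341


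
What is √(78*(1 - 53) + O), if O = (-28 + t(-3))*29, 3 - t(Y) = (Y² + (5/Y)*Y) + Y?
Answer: 10*I*√51 ≈ 71.414*I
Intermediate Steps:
t(Y) = -2 - Y - Y² (t(Y) = 3 - ((Y² + (5/Y)*Y) + Y) = 3 - ((Y² + 5) + Y) = 3 - ((5 + Y²) + Y) = 3 - (5 + Y + Y²) = 3 + (-5 - Y - Y²) = -2 - Y - Y²)
O = -1044 (O = (-28 + (-2 - 1*(-3) - 1*(-3)²))*29 = (-28 + (-2 + 3 - 1*9))*29 = (-28 + (-2 + 3 - 9))*29 = (-28 - 8)*29 = -36*29 = -1044)
√(78*(1 - 53) + O) = √(78*(1 - 53) - 1044) = √(78*(-52) - 1044) = √(-4056 - 1044) = √(-5100) = 10*I*√51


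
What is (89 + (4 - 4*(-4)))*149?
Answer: 16241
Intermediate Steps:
(89 + (4 - 4*(-4)))*149 = (89 + (4 + 16))*149 = (89 + 20)*149 = 109*149 = 16241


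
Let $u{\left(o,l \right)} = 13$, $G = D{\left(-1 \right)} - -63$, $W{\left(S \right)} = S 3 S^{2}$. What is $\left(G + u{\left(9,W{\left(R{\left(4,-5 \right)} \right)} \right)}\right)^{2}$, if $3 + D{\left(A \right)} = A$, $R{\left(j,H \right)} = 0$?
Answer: $5184$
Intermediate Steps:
$D{\left(A \right)} = -3 + A$
$W{\left(S \right)} = 3 S^{3}$
$G = 59$ ($G = \left(-3 - 1\right) - -63 = -4 + 63 = 59$)
$\left(G + u{\left(9,W{\left(R{\left(4,-5 \right)} \right)} \right)}\right)^{2} = \left(59 + 13\right)^{2} = 72^{2} = 5184$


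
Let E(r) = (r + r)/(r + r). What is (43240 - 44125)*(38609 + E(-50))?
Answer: -34169850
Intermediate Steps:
E(r) = 1 (E(r) = (2*r)/((2*r)) = (2*r)*(1/(2*r)) = 1)
(43240 - 44125)*(38609 + E(-50)) = (43240 - 44125)*(38609 + 1) = -885*38610 = -34169850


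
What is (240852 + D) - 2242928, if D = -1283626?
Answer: -3285702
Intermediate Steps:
(240852 + D) - 2242928 = (240852 - 1283626) - 2242928 = -1042774 - 2242928 = -3285702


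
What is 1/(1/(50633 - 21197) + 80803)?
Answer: 29436/2378517109 ≈ 1.2376e-5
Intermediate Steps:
1/(1/(50633 - 21197) + 80803) = 1/(1/29436 + 80803) = 1/(2378517109/29436) = 29436/2378517109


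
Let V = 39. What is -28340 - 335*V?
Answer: -41405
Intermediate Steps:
-28340 - 335*V = -28340 - 335*39 = -28340 - 13065 = -41405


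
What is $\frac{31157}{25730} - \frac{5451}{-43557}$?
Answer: $\frac{499119893}{373573870} \approx 1.3361$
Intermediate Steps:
$\frac{31157}{25730} - \frac{5451}{-43557} = 31157 \cdot \frac{1}{25730} - - \frac{1817}{14519} = \frac{31157}{25730} + \frac{1817}{14519} = \frac{499119893}{373573870}$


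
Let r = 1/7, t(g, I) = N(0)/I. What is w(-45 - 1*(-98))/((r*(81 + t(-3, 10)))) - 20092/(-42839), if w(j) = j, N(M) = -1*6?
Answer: 87543329/17221278 ≈ 5.0834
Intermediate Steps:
N(M) = -6
t(g, I) = -6/I
r = ⅐ ≈ 0.14286
w(-45 - 1*(-98))/((r*(81 + t(-3, 10)))) - 20092/(-42839) = (-45 - 1*(-98))/(((81 - 6/10)/7)) - 20092/(-42839) = (-45 + 98)/(((81 - 6*⅒)/7)) - 20092*(-1/42839) = 53/(((81 - ⅗)/7)) + 20092/42839 = 53/(((⅐)*(402/5))) + 20092/42839 = 53/(402/35) + 20092/42839 = 53*(35/402) + 20092/42839 = 1855/402 + 20092/42839 = 87543329/17221278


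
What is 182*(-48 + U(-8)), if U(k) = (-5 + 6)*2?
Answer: -8372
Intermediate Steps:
U(k) = 2 (U(k) = 1*2 = 2)
182*(-48 + U(-8)) = 182*(-48 + 2) = 182*(-46) = -8372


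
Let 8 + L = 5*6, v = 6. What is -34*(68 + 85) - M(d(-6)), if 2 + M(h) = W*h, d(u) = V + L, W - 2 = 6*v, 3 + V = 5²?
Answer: -6872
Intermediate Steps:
V = 22 (V = -3 + 5² = -3 + 25 = 22)
L = 22 (L = -8 + 5*6 = -8 + 30 = 22)
W = 38 (W = 2 + 6*6 = 2 + 36 = 38)
d(u) = 44 (d(u) = 22 + 22 = 44)
M(h) = -2 + 38*h
-34*(68 + 85) - M(d(-6)) = -34*(68 + 85) - (-2 + 38*44) = -34*153 - (-2 + 1672) = -5202 - 1*1670 = -5202 - 1670 = -6872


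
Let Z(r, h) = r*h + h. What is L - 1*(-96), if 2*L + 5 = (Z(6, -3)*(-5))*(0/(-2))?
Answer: 187/2 ≈ 93.500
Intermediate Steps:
Z(r, h) = h + h*r (Z(r, h) = h*r + h = h + h*r)
L = -5/2 (L = -5/2 + ((-3*(1 + 6)*(-5))*(0/(-2)))/2 = -5/2 + ((-3*7*(-5))*(0*(-1/2)))/2 = -5/2 + (-21*(-5)*0)/2 = -5/2 + (105*0)/2 = -5/2 + (1/2)*0 = -5/2 + 0 = -5/2 ≈ -2.5000)
L - 1*(-96) = -5/2 - 1*(-96) = -5/2 + 96 = 187/2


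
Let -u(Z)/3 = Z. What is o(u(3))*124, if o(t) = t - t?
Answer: 0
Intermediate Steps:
u(Z) = -3*Z
o(t) = 0
o(u(3))*124 = 0*124 = 0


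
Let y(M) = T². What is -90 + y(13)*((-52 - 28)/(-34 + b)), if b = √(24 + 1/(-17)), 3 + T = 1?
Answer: -309418/3849 + 64*√6919/3849 ≈ -79.006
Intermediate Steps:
T = -2 (T = -3 + 1 = -2)
b = √6919/17 (b = √(24 - 1/17) = √(407/17) = √6919/17 ≈ 4.8930)
y(M) = 4 (y(M) = (-2)² = 4)
-90 + y(13)*((-52 - 28)/(-34 + b)) = -90 + 4*((-52 - 28)/(-34 + √6919/17)) = -90 + 4*(-80/(-34 + √6919/17)) = -90 - 320/(-34 + √6919/17)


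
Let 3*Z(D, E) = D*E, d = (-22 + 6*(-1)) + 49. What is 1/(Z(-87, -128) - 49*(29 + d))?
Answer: 1/1262 ≈ 0.00079239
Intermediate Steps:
d = 21 (d = (-22 - 6) + 49 = -28 + 49 = 21)
Z(D, E) = D*E/3 (Z(D, E) = (D*E)/3 = D*E/3)
1/(Z(-87, -128) - 49*(29 + d)) = 1/((⅓)*(-87)*(-128) - 49*(29 + 21)) = 1/(3712 - 49*50) = 1/(3712 - 2450) = 1/1262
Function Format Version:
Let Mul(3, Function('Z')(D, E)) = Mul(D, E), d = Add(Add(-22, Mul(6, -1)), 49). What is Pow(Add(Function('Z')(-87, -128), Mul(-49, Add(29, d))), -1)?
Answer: Rational(1, 1262) ≈ 0.00079239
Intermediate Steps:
d = 21 (d = Add(Add(-22, -6), 49) = Add(-28, 49) = 21)
Function('Z')(D, E) = Mul(Rational(1, 3), D, E) (Function('Z')(D, E) = Mul(Rational(1, 3), Mul(D, E)) = Mul(Rational(1, 3), D, E))
Pow(Add(Function('Z')(-87, -128), Mul(-49, Add(29, d))), -1) = Pow(Add(Mul(Rational(1, 3), -87, -128), Mul(-49, Add(29, 21))), -1) = Pow(Add(3712, Mul(-49, 50)), -1) = Pow(Add(3712, -2450), -1) = Pow(1262, -1) = Rational(1, 1262)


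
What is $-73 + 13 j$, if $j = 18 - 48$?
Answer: $-463$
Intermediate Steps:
$j = -30$ ($j = 18 - 48 = -30$)
$-73 + 13 j = -73 + 13 \left(-30\right) = -73 - 390 = -463$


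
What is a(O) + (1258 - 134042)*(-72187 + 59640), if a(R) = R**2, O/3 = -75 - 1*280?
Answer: 1667175073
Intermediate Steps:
O = -1065 (O = 3*(-75 - 1*280) = 3*(-75 - 280) = 3*(-355) = -1065)
a(O) + (1258 - 134042)*(-72187 + 59640) = (-1065)**2 + (1258 - 134042)*(-72187 + 59640) = 1134225 - 132784*(-12547) = 1134225 + 1666040848 = 1667175073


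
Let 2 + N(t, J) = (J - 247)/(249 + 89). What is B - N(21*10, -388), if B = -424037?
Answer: -143323195/338 ≈ -4.2403e+5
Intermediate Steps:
N(t, J) = -71/26 + J/338 (N(t, J) = -2 + (J - 247)/(249 + 89) = -2 + (-247 + J)/338 = -2 + (-247 + J)*(1/338) = -2 + (-19/26 + J/338) = -71/26 + J/338)
B - N(21*10, -388) = -424037 - (-71/26 + (1/338)*(-388)) = -424037 - (-71/26 - 194/169) = -424037 - 1*(-1311/338) = -424037 + 1311/338 = -143323195/338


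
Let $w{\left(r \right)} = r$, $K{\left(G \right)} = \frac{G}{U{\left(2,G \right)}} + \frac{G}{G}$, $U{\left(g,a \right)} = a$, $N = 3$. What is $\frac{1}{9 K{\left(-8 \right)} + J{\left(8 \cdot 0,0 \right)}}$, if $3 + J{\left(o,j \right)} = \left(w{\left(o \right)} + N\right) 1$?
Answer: $\frac{1}{18} \approx 0.055556$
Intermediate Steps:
$K{\left(G \right)} = 2$ ($K{\left(G \right)} = \frac{G}{G} + \frac{G}{G} = 1 + 1 = 2$)
$J{\left(o,j \right)} = o$ ($J{\left(o,j \right)} = -3 + \left(o + 3\right) 1 = -3 + \left(3 + o\right) 1 = -3 + \left(3 + o\right) = o$)
$\frac{1}{9 K{\left(-8 \right)} + J{\left(8 \cdot 0,0 \right)}} = \frac{1}{9 \cdot 2 + 8 \cdot 0} = \frac{1}{18 + 0} = \frac{1}{18}$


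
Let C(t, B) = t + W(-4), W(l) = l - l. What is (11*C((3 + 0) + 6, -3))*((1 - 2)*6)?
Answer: -594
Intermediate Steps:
W(l) = 0
C(t, B) = t (C(t, B) = t + 0 = t)
(11*C((3 + 0) + 6, -3))*((1 - 2)*6) = (11*((3 + 0) + 6))*((1 - 2)*6) = (11*(3 + 6))*(-1*6) = (11*9)*(-6) = 99*(-6) = -594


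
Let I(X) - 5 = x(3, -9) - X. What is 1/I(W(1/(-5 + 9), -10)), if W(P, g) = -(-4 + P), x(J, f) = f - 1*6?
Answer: -4/55 ≈ -0.072727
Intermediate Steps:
x(J, f) = -6 + f (x(J, f) = f - 6 = -6 + f)
W(P, g) = 4 - P
I(X) = -10 - X (I(X) = 5 + ((-6 - 9) - X) = 5 + (-15 - X) = -10 - X)
1/I(W(1/(-5 + 9), -10)) = 1/(-10 - (4 - 1/(-5 + 9))) = 1/(-10 - (4 - 1/4)) = 1/(-10 - 1*15/4) = 1/(-10 - 15/4) = 1/(-55/4) = -4/55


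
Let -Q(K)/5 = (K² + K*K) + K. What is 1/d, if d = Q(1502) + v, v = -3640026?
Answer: -1/26207576 ≈ -3.8157e-8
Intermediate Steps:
Q(K) = -10*K² - 5*K (Q(K) = -5*((K² + K*K) + K) = -5*((K² + K²) + K) = -5*(2*K² + K) = -5*(K + 2*K²) = -10*K² - 5*K)
d = -26207576 (d = -5*1502*(1 + 2*1502) - 3640026 = -5*1502*(1 + 3004) - 3640026 = -5*1502*3005 - 3640026 = -22567550 - 3640026 = -26207576)
1/d = 1/(-26207576) = -1/26207576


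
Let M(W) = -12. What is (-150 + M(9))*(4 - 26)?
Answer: 3564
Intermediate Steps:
(-150 + M(9))*(4 - 26) = (-150 - 12)*(4 - 26) = -162*(-22) = 3564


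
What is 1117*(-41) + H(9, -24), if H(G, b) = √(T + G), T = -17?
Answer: -45797 + 2*I*√2 ≈ -45797.0 + 2.8284*I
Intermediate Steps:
H(G, b) = √(-17 + G)
1117*(-41) + H(9, -24) = 1117*(-41) + √(-17 + 9) = -45797 + √(-8) = -45797 + 2*I*√2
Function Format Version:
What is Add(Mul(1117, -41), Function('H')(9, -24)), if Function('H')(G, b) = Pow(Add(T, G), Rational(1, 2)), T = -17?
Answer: Add(-45797, Mul(2, I, Pow(2, Rational(1, 2)))) ≈ Add(-45797., Mul(2.8284, I))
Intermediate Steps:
Function('H')(G, b) = Pow(Add(-17, G), Rational(1, 2))
Add(Mul(1117, -41), Function('H')(9, -24)) = Add(Mul(1117, -41), Pow(Add(-17, 9), Rational(1, 2))) = Add(-45797, Pow(-8, Rational(1, 2))) = Add(-45797, Mul(2, I, Pow(2, Rational(1, 2))))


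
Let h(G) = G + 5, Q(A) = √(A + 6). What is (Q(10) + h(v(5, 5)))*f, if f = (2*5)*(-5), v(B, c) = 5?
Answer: -700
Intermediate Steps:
Q(A) = √(6 + A)
f = -50 (f = 10*(-5) = -50)
h(G) = 5 + G
(Q(10) + h(v(5, 5)))*f = (√(6 + 10) + (5 + 5))*(-50) = (√16 + 10)*(-50) = (4 + 10)*(-50) = 14*(-50) = -700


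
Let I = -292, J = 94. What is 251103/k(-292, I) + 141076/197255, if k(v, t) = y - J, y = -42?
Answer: -49512135929/26826680 ≈ -1845.6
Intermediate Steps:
k(v, t) = -136 (k(v, t) = -42 - 1*94 = -42 - 94 = -136)
251103/k(-292, I) + 141076/197255 = 251103/(-136) + 141076/197255 = 251103*(-1/136) + 141076*(1/197255) = -251103/136 + 141076/197255 = -49512135929/26826680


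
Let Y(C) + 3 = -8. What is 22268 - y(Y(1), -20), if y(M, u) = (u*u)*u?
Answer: 30268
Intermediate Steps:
Y(C) = -11 (Y(C) = -3 - 8 = -11)
y(M, u) = u³ (y(M, u) = u²*u = u³)
22268 - y(Y(1), -20) = 22268 - 1*(-20)³ = 22268 - 1*(-8000) = 22268 + 8000 = 30268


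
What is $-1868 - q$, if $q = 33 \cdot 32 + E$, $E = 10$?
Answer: $-2934$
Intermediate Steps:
$q = 1066$ ($q = 33 \cdot 32 + 10 = 1056 + 10 = 1066$)
$-1868 - q = -1868 - 1066 = -2934$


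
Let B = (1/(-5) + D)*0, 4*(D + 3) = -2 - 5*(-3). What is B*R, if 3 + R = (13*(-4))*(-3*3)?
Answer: 0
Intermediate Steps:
D = 1/4 (D = -3 + (-2 - 5*(-3))/4 = -3 + (-2 + 15)/4 = -3 + (1/4)*13 = -3 + 13/4 = 1/4 ≈ 0.25000)
B = 0 (B = (1/(-5) + 1/4)*0 = (1*(-1/5) + 1/4)*0 = (-1/5 + 1/4)*0 = (1/20)*0 = 0)
R = 465 (R = -3 + (13*(-4))*(-3*3) = -3 - 52*(-9) = -3 + 468 = 465)
B*R = 0*465 = 0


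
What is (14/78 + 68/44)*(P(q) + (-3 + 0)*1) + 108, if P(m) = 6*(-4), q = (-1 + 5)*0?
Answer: 8784/143 ≈ 61.427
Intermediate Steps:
q = 0 (q = 4*0 = 0)
P(m) = -24
(14/78 + 68/44)*(P(q) + (-3 + 0)*1) + 108 = (14/78 + 68/44)*(-24 + (-3 + 0)*1) + 108 = (14*(1/78) + 68*(1/44))*(-24 - 3*1) + 108 = (7/39 + 17/11)*(-24 - 3) + 108 = (740/429)*(-27) + 108 = -6660/143 + 108 = 8784/143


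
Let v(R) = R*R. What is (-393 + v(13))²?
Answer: 50176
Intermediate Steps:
v(R) = R²
(-393 + v(13))² = (-393 + 13²)² = (-393 + 169)² = (-224)² = 50176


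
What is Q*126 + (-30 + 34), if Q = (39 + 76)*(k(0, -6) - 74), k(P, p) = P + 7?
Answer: -970826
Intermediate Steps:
k(P, p) = 7 + P
Q = -7705 (Q = (39 + 76)*((7 + 0) - 74) = 115*(7 - 74) = 115*(-67) = -7705)
Q*126 + (-30 + 34) = -7705*126 + (-30 + 34) = -970830 + 4 = -970826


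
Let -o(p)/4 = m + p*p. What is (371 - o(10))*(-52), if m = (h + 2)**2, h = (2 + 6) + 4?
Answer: -80860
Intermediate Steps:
h = 12 (h = 8 + 4 = 12)
m = 196 (m = (12 + 2)**2 = 14**2 = 196)
o(p) = -784 - 4*p**2 (o(p) = -4*(196 + p*p) = -4*(196 + p**2) = -784 - 4*p**2)
(371 - o(10))*(-52) = (371 - (-784 - 4*10**2))*(-52) = (371 - (-784 - 4*100))*(-52) = (371 - (-784 - 400))*(-52) = (371 - 1*(-1184))*(-52) = (371 + 1184)*(-52) = 1555*(-52) = -80860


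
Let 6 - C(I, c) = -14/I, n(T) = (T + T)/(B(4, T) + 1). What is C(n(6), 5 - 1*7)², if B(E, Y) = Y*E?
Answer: 44521/36 ≈ 1236.7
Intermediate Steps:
B(E, Y) = E*Y
n(T) = 2*T/(1 + 4*T) (n(T) = (T + T)/(4*T + 1) = (2*T)/(1 + 4*T) = 2*T/(1 + 4*T))
C(I, c) = 6 + 14/I (C(I, c) = 6 - (-14)/I = 6 + 14/I)
C(n(6), 5 - 1*7)² = (6 + 14/((2*6/(1 + 4*6))))² = (6 + 14/((2*6/(1 + 24))))² = (6 + 14/((2*6/25)))² = (6 + 14/((2*6*(1/25))))² = (6 + 14/(12/25))² = (6 + 14*(25/12))² = (6 + 175/6)² = (211/6)² = 44521/36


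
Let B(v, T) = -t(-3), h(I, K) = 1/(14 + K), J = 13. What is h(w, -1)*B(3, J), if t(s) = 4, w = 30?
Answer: -4/13 ≈ -0.30769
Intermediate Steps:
B(v, T) = -4 (B(v, T) = -1*4 = -4)
h(w, -1)*B(3, J) = -4/(14 - 1) = -4/13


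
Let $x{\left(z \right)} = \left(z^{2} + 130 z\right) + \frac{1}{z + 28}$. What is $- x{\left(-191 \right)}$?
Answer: $- \frac{1899112}{163} \approx -11651.0$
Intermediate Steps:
$x{\left(z \right)} = z^{2} + \frac{1}{28 + z} + 130 z$ ($x{\left(z \right)} = \left(z^{2} + 130 z\right) + \frac{1}{28 + z} = z^{2} + \frac{1}{28 + z} + 130 z$)
$- x{\left(-191 \right)} = - \frac{1 + \left(-191\right)^{3} + 158 \left(-191\right)^{2} + 3640 \left(-191\right)}{28 - 191} = - \frac{1 - 6967871 + 158 \cdot 36481 - 695240}{-163} = - \frac{\left(-1\right) \left(1 - 6967871 + 5763998 - 695240\right)}{163} = - \frac{\left(-1\right) \left(-1899112\right)}{163} = \left(-1\right) \frac{1899112}{163} = - \frac{1899112}{163}$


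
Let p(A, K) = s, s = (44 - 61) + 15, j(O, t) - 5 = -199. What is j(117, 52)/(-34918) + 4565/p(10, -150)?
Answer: -79700141/34918 ≈ -2282.5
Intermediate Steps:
j(O, t) = -194 (j(O, t) = 5 - 199 = -194)
s = -2 (s = -17 + 15 = -2)
p(A, K) = -2
j(117, 52)/(-34918) + 4565/p(10, -150) = -194/(-34918) + 4565/(-2) = -194*(-1/34918) + 4565*(-½) = 97/17459 - 4565/2 = -79700141/34918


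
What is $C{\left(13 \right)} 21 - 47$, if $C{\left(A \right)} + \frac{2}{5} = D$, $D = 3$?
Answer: $\frac{38}{5} \approx 7.6$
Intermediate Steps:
$C{\left(A \right)} = \frac{13}{5}$ ($C{\left(A \right)} = - \frac{2}{5} + 3 = \frac{13}{5}$)
$C{\left(13 \right)} 21 - 47 = \frac{13}{5} \cdot 21 - 47 = \frac{273}{5} - 47 = \frac{38}{5}$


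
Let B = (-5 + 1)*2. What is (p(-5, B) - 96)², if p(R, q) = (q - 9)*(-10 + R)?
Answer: 25281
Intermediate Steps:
B = -8 (B = -4*2 = -8)
p(R, q) = (-10 + R)*(-9 + q) (p(R, q) = (-9 + q)*(-10 + R) = (-10 + R)*(-9 + q))
(p(-5, B) - 96)² = ((90 - 10*(-8) - 9*(-5) - 5*(-8)) - 96)² = ((90 + 80 + 45 + 40) - 96)² = (255 - 96)² = 159² = 25281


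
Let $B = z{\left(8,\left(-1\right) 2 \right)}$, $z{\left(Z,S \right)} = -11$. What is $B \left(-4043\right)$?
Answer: $44473$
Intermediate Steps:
$B = -11$
$B \left(-4043\right) = \left(-11\right) \left(-4043\right) = 44473$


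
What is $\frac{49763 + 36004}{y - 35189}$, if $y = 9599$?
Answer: $- \frac{28589}{8530} \approx -3.3516$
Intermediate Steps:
$\frac{49763 + 36004}{y - 35189} = \frac{49763 + 36004}{9599 - 35189} = \frac{85767}{-25590} = 85767 \left(- \frac{1}{25590}\right) = - \frac{28589}{8530}$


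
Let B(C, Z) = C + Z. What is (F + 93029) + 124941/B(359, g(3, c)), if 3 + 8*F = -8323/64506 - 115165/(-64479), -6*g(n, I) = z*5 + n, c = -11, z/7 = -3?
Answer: 16222949026836403/173765574736 ≈ 93361.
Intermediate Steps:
z = -21 (z = 7*(-3) = -21)
g(n, I) = 35/2 - n/6 (g(n, I) = -(-21*5 + n)/6 = -(-105 + n)/6 = 35/2 - n/6)
F = -620630261/3697139888 (F = -3/8 + (-8323/64506 - 115165/(-64479))/8 = -3/8 + (-8323*1/64506 - 115165*(-1/64479))/8 = -3/8 + (-8323/64506 + 115165/64479)/8 = -3/8 + (⅛)*(765797197/462142486) = -3/8 + 765797197/3697139888 = -620630261/3697139888 ≈ -0.16787)
(F + 93029) + 124941/B(359, g(3, c)) = (-620630261/3697139888 + 93029) + 124941/(359 + (35/2 - ⅙*3)) = 343940606010491/3697139888 + 124941/(359 + (35/2 - ½)) = 343940606010491/3697139888 + 124941/(359 + 17) = 343940606010491/3697139888 + 124941/376 = 16222949026836403/173765574736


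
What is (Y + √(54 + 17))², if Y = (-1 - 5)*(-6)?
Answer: (36 + √71)² ≈ 1973.7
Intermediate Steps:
Y = 36 (Y = -6*(-6) = 36)
(Y + √(54 + 17))² = (36 + √(54 + 17))² = (36 + √71)²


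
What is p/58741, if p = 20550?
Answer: 20550/58741 ≈ 0.34984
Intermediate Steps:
p/58741 = 20550/58741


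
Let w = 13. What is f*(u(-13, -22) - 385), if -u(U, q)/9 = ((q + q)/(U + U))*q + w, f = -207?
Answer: 449190/13 ≈ 34553.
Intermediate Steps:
u(U, q) = -117 - 9*q**2/U (u(U, q) = -9*(((q + q)/(U + U))*q + 13) = -9*(((2*q)/((2*U)))*q + 13) = -9*(((2*q)*(1/(2*U)))*q + 13) = -9*((q/U)*q + 13) = -9*(q**2/U + 13) = -9*(13 + q**2/U) = -117 - 9*q**2/U)
f*(u(-13, -22) - 385) = -207*((-117 - 9*(-22)**2/(-13)) - 385) = -207*((-117 - 9*(-1/13)*484) - 385) = -207*((-117 + 4356/13) - 385) = -207*(2835/13 - 385) = -207*(-2170/13) = 449190/13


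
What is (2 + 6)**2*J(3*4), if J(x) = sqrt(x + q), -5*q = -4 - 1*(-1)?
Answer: 192*sqrt(35)/5 ≈ 227.18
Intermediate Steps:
q = 3/5 (q = -(-4 - 1*(-1))/5 = -(-4 + 1)/5 = -1/5*(-3) = 3/5 ≈ 0.60000)
J(x) = sqrt(3/5 + x) (J(x) = sqrt(x + 3/5) = sqrt(3/5 + x))
(2 + 6)**2*J(3*4) = (2 + 6)**2*(sqrt(15 + 25*(3*4))/5) = 8**2*(sqrt(15 + 25*12)/5) = 64*(sqrt(15 + 300)/5) = 64*(sqrt(315)/5) = 64*((3*sqrt(35))/5) = 64*(3*sqrt(35)/5) = 192*sqrt(35)/5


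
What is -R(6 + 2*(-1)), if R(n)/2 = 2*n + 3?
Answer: -22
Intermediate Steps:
R(n) = 6 + 4*n (R(n) = 2*(2*n + 3) = 2*(3 + 2*n) = 6 + 4*n)
-R(6 + 2*(-1)) = -(6 + 4*(6 + 2*(-1))) = -(6 + 4*(6 - 2)) = -(6 + 4*4) = -(6 + 16) = -1*22 = -22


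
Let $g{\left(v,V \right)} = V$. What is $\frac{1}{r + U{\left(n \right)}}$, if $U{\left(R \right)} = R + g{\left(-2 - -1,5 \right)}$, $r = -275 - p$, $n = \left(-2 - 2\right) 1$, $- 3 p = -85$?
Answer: $- \frac{3}{907} \approx -0.0033076$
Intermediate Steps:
$p = \frac{85}{3}$ ($p = \left(- \frac{1}{3}\right) \left(-85\right) = \frac{85}{3} \approx 28.333$)
$n = -4$ ($n = \left(-4\right) 1 = -4$)
$r = - \frac{910}{3}$ ($r = -275 - \frac{85}{3} = - \frac{910}{3} \approx -303.33$)
$U{\left(R \right)} = 5 + R$ ($U{\left(R \right)} = R + 5 = 5 + R$)
$\frac{1}{r + U{\left(n \right)}} = \frac{1}{- \frac{910}{3} + \left(5 - 4\right)} = \frac{1}{- \frac{910}{3} + 1} = \frac{1}{- \frac{907}{3}} = - \frac{3}{907}$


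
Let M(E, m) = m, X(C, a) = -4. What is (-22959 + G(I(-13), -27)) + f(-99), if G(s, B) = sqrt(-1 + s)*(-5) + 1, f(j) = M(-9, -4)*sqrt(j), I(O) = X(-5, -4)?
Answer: -22958 - 12*I*sqrt(11) - 5*I*sqrt(5) ≈ -22958.0 - 50.98*I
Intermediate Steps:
I(O) = -4
f(j) = -4*sqrt(j)
G(s, B) = 1 - 5*sqrt(-1 + s) (G(s, B) = -5*sqrt(-1 + s) + 1 = 1 - 5*sqrt(-1 + s))
(-22959 + G(I(-13), -27)) + f(-99) = (-22959 + (1 - 5*sqrt(-1 - 4))) - 12*I*sqrt(11) = (-22959 + (1 - 5*I*sqrt(5))) - 12*I*sqrt(11) = (-22958 - 5*I*sqrt(5)) - 12*I*sqrt(11) = -22958 - 12*I*sqrt(11) - 5*I*sqrt(5)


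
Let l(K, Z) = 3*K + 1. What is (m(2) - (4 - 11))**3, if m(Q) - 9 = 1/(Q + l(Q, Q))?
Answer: 3048625/729 ≈ 4181.9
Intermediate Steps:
l(K, Z) = 1 + 3*K
m(Q) = 9 + 1/(1 + 4*Q) (m(Q) = 9 + 1/(Q + (1 + 3*Q)) = 9 + 1/(1 + 4*Q))
(m(2) - (4 - 11))**3 = (2*(5 + 18*2)/(1 + 4*2) - (4 - 11))**3 = (2*(5 + 36)/(1 + 8) - 1*(-7))**3 = (2*41/9 + 7)**3 = (2*(1/9)*41 + 7)**3 = (82/9 + 7)**3 = (145/9)**3 = 3048625/729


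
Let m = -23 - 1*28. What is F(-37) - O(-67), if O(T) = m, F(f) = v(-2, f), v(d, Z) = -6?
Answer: 45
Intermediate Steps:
F(f) = -6
m = -51 (m = -23 - 28 = -51)
O(T) = -51
F(-37) - O(-67) = -6 - 1*(-51) = -6 + 51 = 45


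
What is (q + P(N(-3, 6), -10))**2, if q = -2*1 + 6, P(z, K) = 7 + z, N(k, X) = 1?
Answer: 144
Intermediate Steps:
q = 4 (q = -2 + 6 = 4)
(q + P(N(-3, 6), -10))**2 = (4 + (7 + 1))**2 = (4 + 8)**2 = 12**2 = 144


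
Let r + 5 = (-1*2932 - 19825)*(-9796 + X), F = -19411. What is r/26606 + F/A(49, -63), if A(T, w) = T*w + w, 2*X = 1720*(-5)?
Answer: 36106494647/2993175 ≈ 12063.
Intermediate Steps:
X = -4300 (X = (1720*(-5))/2 = (½)*(-8600) = -4300)
A(T, w) = w + T*w
r = 320782667 (r = -5 + (-1*2932 - 19825)*(-9796 - 4300) = -5 + (-2932 - 19825)*(-14096) = -5 - 22757*(-14096) = -5 + 320782672 = 320782667)
r/26606 + F/A(49, -63) = 320782667/26606 - 19411*(-1/(63*(1 + 49))) = 320782667*(1/26606) - 19411/((-63*50)) = 320782667/26606 - 19411/(-3150) = 320782667/26606 - 19411*(-1/3150) = 320782667/26606 + 2773/450 = 36106494647/2993175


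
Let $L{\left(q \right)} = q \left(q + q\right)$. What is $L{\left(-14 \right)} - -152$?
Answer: $544$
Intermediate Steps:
$L{\left(q \right)} = 2 q^{2}$ ($L{\left(q \right)} = q 2 q = 2 q^{2}$)
$L{\left(-14 \right)} - -152 = 2 \left(-14\right)^{2} - -152 = 2 \cdot 196 + 152 = 392 + 152 = 544$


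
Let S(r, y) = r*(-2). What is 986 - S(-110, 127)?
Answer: 766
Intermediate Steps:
S(r, y) = -2*r
986 - S(-110, 127) = 986 - (-2)*(-110) = 986 - 1*220 = 986 - 220 = 766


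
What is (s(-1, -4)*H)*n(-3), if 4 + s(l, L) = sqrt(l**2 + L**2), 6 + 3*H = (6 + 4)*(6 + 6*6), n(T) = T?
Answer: 1656 - 414*sqrt(17) ≈ -50.966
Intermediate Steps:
H = 138 (H = -2 + ((6 + 4)*(6 + 6*6))/3 = -2 + (10*(6 + 36))/3 = -2 + (10*42)/3 = -2 + (1/3)*420 = -2 + 140 = 138)
s(l, L) = -4 + sqrt(L**2 + l**2) (s(l, L) = -4 + sqrt(l**2 + L**2) = -4 + sqrt(L**2 + l**2))
(s(-1, -4)*H)*n(-3) = ((-4 + sqrt((-4)**2 + (-1)**2))*138)*(-3) = ((-4 + sqrt(16 + 1))*138)*(-3) = ((-4 + sqrt(17))*138)*(-3) = (-552 + 138*sqrt(17))*(-3) = 1656 - 414*sqrt(17)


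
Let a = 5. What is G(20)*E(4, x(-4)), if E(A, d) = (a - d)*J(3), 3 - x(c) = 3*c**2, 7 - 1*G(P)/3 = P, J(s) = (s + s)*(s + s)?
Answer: -70200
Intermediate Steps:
J(s) = 4*s**2 (J(s) = (2*s)*(2*s) = 4*s**2)
G(P) = 21 - 3*P
x(c) = 3 - 3*c**2
E(A, d) = 180 - 36*d (E(A, d) = (5 - d)*(4*3**2) = (5 - d)*(4*9) = (5 - d)*36 = 180 - 36*d)
G(20)*E(4, x(-4)) = (21 - 3*20)*(180 - 36*(3 - 3*(-4)**2)) = (21 - 60)*(180 - 36*(3 - 3*16)) = -39*(180 - 36*(3 - 48)) = -39*(180 - 36*(-45)) = -39*(180 + 1620) = -39*1800 = -70200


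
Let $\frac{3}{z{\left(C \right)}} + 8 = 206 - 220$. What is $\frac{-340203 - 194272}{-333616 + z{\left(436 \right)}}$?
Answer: $\frac{2351690}{1467911} \approx 1.6021$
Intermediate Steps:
$z{\left(C \right)} = - \frac{3}{22}$ ($z{\left(C \right)} = \frac{3}{-8 + \left(206 - 220\right)} = \frac{3}{-8 - 14} = \frac{3}{-22} = 3 \left(- \frac{1}{22}\right) = - \frac{3}{22}$)
$\frac{-340203 - 194272}{-333616 + z{\left(436 \right)}} = \frac{-340203 - 194272}{-333616 - \frac{3}{22}} = - \frac{534475}{- \frac{7339555}{22}} = \left(-534475\right) \left(- \frac{22}{7339555}\right) = \frac{2351690}{1467911}$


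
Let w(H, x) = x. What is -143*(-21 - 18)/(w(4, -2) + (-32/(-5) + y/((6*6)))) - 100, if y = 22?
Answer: 41530/41 ≈ 1012.9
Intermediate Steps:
-143*(-21 - 18)/(w(4, -2) + (-32/(-5) + y/((6*6)))) - 100 = -143*(-21 - 18)/(-2 + (-32/(-5) + 22/((6*6)))) - 100 = -(-5577)/(-2 + (-32*(-1/5) + 22/36)) - 100 = -(-5577)/(-2 + (32/5 + 22*(1/36))) - 100 = -(-5577)/(-2 + (32/5 + 11/18)) - 100 = -(-5577)/(-2 + 631/90) - 100 = -(-5577)/451/90 - 100 = -(-5577)*90/451 - 100 = -143*(-3510/451) - 100 = 45630/41 - 100 = 41530/41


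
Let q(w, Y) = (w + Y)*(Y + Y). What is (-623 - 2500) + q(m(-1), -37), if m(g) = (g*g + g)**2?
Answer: -385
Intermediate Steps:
m(g) = (g + g**2)**2 (m(g) = (g**2 + g)**2 = (g + g**2)**2)
q(w, Y) = 2*Y*(Y + w) (q(w, Y) = (Y + w)*(2*Y) = 2*Y*(Y + w))
(-623 - 2500) + q(m(-1), -37) = (-623 - 2500) + 2*(-37)*(-37 + (-1)**2*(1 - 1)**2) = -3123 + 2*(-37)*(-37 + 1*0**2) = -3123 + 2*(-37)*(-37 + 1*0) = -3123 + 2*(-37)*(-37 + 0) = -3123 + 2*(-37)*(-37) = -3123 + 2738 = -385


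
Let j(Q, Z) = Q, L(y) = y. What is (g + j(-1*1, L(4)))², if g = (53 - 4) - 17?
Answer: 961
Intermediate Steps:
g = 32 (g = 49 - 17 = 32)
(g + j(-1*1, L(4)))² = (32 - 1*1)² = (32 - 1)² = 31² = 961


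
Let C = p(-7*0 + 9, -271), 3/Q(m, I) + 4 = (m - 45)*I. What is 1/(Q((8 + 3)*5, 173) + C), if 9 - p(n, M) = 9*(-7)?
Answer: 1726/124275 ≈ 0.013889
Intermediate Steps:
Q(m, I) = 3/(-4 + I*(-45 + m)) (Q(m, I) = 3/(-4 + (m - 45)*I) = 3/(-4 + (-45 + m)*I) = 3/(-4 + I*(-45 + m)))
p(n, M) = 72 (p(n, M) = 9 - 9*(-7) = 9 - 1*(-63) = 9 + 63 = 72)
C = 72
1/(Q((8 + 3)*5, 173) + C) = 1/(3/(-4 - 45*173 + 173*((8 + 3)*5)) + 72) = 1/(3/(-4 - 7785 + 173*(11*5)) + 72) = 1/(3/(-4 - 7785 + 173*55) + 72) = 1/(3/(-4 - 7785 + 9515) + 72) = 1/(3/1726 + 72) = 1/(124275/1726) = 1726/124275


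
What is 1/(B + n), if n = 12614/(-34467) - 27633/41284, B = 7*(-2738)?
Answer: -1422935628/27273457429235 ≈ -5.2173e-5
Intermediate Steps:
B = -19166
n = -1473182987/1422935628 (n = 12614*(-1/34467) - 27633*1/41284 = -12614/34467 - 27633/41284 = -1473182987/1422935628 ≈ -1.0353)
1/(B + n) = 1/(-19166 - 1473182987/1422935628) = 1/(-27273457429235/1422935628) = -1422935628/27273457429235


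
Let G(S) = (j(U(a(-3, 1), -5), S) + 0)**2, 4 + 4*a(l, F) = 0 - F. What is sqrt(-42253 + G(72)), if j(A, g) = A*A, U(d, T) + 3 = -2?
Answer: 2*I*sqrt(10407) ≈ 204.03*I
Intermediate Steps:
a(l, F) = -1 - F/4 (a(l, F) = -1 + (0 - F)/4 = -1 + (-F)/4 = -1 - F/4)
U(d, T) = -5 (U(d, T) = -3 - 2 = -5)
j(A, g) = A**2
G(S) = 625 (G(S) = ((-5)**2 + 0)**2 = (25 + 0)**2 = 25**2 = 625)
sqrt(-42253 + G(72)) = sqrt(-42253 + 625) = sqrt(-41628) = 2*I*sqrt(10407)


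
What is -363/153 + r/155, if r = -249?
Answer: -31454/7905 ≈ -3.9790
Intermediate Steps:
-363/153 + r/155 = -363/153 - 249/155 = -363*1/153 - 249*1/155 = -121/51 - 249/155 = -31454/7905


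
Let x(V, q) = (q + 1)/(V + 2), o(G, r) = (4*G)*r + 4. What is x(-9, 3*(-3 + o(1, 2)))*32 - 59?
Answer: -187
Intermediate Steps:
o(G, r) = 4 + 4*G*r (o(G, r) = 4*G*r + 4 = 4 + 4*G*r)
x(V, q) = (1 + q)/(2 + V)
x(-9, 3*(-3 + o(1, 2)))*32 - 59 = ((1 + 3*(-3 + (4 + 4*1*2)))/(2 - 9))*32 - 59 = ((1 + 3*(-3 + (4 + 8)))/(-7))*32 - 59 = -(1 + 3*(-3 + 12))/7*32 - 59 = -(1 + 3*9)/7*32 - 59 = -(1 + 27)/7*32 - 59 = -⅐*28*32 - 59 = -4*32 - 59 = -128 - 59 = -187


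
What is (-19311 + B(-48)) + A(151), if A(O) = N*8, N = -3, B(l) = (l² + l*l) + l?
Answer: -14775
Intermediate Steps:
B(l) = l + 2*l² (B(l) = (l² + l²) + l = 2*l² + l = l + 2*l²)
A(O) = -24 (A(O) = -3*8 = -24)
(-19311 + B(-48)) + A(151) = (-19311 - 48*(1 + 2*(-48))) - 24 = (-19311 - 48*(1 - 96)) - 24 = (-19311 - 48*(-95)) - 24 = (-19311 + 4560) - 24 = -14751 - 24 = -14775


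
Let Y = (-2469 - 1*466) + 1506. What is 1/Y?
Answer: -1/1429 ≈ -0.00069979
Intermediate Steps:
Y = -1429 (Y = (-2469 - 466) + 1506 = -2935 + 1506 = -1429)
1/Y = 1/(-1429) = -1/1429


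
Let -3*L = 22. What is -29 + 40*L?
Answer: -967/3 ≈ -322.33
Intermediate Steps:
L = -22/3 (L = -⅓*22 = -22/3 ≈ -7.3333)
-29 + 40*L = -29 + 40*(-22/3) = -29 - 880/3 = -967/3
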